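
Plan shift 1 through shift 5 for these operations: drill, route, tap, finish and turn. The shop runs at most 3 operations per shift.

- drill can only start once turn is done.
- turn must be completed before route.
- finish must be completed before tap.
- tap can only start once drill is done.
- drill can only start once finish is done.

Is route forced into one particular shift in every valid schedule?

No

route can be shift 2 (e.g. tap in shift 3, route in shift 2, drill in shift 2, turn in shift 1, finish in shift 1) or shift 3 (e.g. turn in shift 1; drill in shift 2; route in shift 3; tap in shift 3; finish in shift 1).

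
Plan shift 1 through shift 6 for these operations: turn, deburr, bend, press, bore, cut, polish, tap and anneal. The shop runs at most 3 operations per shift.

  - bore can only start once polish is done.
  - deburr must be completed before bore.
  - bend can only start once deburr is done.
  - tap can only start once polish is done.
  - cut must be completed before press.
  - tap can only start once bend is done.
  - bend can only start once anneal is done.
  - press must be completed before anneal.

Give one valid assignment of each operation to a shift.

press in shift 2, polish in shift 1, deburr in shift 1, tap in shift 5, cut in shift 1, turn in shift 2, anneal in shift 3, bore in shift 2, bend in shift 4

Checking: polish(shift 1) before bore(shift 2); bend(shift 4) before tap(shift 5); polish(shift 1) before tap(shift 5); deburr(shift 1) before bend(shift 4); cut(shift 1) before press(shift 2); anneal(shift 3) before bend(shift 4); press(shift 2) before anneal(shift 3); deburr(shift 1) before bore(shift 2); max 3 per shift (cap 3).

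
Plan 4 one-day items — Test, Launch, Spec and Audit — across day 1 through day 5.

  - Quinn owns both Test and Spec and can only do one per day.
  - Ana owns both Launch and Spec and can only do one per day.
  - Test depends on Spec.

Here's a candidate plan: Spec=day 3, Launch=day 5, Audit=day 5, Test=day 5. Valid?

Quinn owns both Test and Spec and can only do one per day — holds.
Test depends on Spec — holds.
Ana owns both Launch and Spec and can only do one per day — holds.

Valid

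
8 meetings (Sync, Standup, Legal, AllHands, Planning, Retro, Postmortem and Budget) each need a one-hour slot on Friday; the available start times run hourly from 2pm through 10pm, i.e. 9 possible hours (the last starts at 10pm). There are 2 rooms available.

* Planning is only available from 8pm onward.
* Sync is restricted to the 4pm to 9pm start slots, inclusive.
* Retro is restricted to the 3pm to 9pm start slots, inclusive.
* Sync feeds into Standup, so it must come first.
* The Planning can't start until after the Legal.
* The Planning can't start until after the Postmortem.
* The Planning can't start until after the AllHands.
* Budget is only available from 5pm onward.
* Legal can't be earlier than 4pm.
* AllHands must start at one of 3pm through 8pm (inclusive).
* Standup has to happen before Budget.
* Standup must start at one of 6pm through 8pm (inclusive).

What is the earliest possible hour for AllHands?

AllHands is available from 3pm; AllHands's own window allows nothing later than 8pm.
AllHands at 3pm is achievable: Postmortem in 2pm; Budget in 7pm; Legal in 4pm; Retro in 3pm; Standup in 6pm; Sync in 4pm; Planning in 8pm; AllHands in 3pm.

3pm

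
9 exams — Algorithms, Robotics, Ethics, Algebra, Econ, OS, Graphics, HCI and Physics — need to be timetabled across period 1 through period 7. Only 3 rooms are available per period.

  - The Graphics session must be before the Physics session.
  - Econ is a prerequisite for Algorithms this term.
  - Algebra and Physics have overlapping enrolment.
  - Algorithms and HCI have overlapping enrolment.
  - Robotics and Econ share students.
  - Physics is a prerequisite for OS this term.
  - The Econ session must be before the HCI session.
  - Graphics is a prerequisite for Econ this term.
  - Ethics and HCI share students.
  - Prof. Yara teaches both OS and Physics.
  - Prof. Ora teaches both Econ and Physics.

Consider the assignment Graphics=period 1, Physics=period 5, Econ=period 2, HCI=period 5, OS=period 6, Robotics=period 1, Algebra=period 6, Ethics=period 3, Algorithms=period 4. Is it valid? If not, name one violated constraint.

Physics is a prerequisite for OS this term — holds.
Robotics and Econ share students — holds.
The Econ session must be before the HCI session — holds.
Graphics is a prerequisite for Econ this term — holds.
Prof. Yara teaches both OS and Physics — holds.
The Graphics session must be before the Physics session — holds.
Algorithms and HCI have overlapping enrolment — holds.
Econ is a prerequisite for Algorithms this term — holds.
Prof. Ora teaches both Econ and Physics — holds.
Algebra and Physics have overlapping enrolment — holds.
Ethics and HCI share students — holds.
Only 3 rooms are available per period — holds.

Yes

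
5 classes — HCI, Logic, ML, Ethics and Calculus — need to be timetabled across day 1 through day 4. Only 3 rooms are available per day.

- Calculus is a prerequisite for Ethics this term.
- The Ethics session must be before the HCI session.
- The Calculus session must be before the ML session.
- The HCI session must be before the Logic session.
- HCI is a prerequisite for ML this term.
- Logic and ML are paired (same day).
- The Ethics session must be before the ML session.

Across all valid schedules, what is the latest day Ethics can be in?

day 2

Precedence pushes Ethics to at least day 2; downstream work caps Ethics at day 2.
Ethics at day 2 is achievable: Calculus=day 1; Ethics=day 2; HCI=day 3; Logic=day 4; ML=day 4.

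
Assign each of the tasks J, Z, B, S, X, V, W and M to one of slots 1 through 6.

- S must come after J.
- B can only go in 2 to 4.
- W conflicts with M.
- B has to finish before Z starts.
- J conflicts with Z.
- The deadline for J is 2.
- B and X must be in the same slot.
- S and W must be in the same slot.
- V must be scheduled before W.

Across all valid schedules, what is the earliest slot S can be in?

2

Precedence pushes S to at least 2.
S at 2 is achievable: J -> 1; M -> 1; B -> 2; Z -> 3; W -> 2; S -> 2; X -> 2; V -> 1.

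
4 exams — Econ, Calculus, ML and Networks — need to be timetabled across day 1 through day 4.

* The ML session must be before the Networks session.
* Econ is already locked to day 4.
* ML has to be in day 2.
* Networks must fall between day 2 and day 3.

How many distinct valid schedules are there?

4

Enumerating: Calculus in day 1, ML in day 2, Networks in day 3, Econ in day 4 | ML=day 2; Calculus=day 2; Networks=day 3; Econ=day 4 | Networks in day 3, Econ in day 4, Calculus in day 3, ML in day 2 | Networks=day 3, Calculus=day 4, ML=day 2, Econ=day 4.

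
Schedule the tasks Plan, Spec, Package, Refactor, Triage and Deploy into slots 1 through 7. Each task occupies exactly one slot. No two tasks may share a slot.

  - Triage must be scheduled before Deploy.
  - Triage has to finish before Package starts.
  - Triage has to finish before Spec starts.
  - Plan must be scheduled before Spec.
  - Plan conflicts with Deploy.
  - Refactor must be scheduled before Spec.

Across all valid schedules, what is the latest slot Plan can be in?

Downstream work caps Plan at 6.
Plan at 6 is achievable: Deploy=4, Spec=7, Package=2, Refactor=3, Plan=6, Triage=1.

6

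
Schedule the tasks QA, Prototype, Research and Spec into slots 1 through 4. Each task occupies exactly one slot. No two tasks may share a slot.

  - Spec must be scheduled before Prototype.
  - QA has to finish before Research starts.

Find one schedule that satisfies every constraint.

Spec=2, Research=4, QA=1, Prototype=3

Checking: QA(1) before Research(4); Spec(2) before Prototype(3); max 1 per slot (cap 1).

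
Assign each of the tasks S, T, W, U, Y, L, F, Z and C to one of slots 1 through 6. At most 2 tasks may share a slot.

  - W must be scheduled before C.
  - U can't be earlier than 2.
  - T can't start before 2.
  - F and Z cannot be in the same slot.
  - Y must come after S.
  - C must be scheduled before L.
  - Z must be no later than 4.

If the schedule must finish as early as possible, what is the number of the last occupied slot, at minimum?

5

The precedence chain requires at least 3 distinct slots.
With at most 2 per slot and 9 tasks, at least 5 slots are needed.
5 works (last occupied slot: 5): for example S in 3; T in 2; C in 3; W in 1; Z in 1; Y in 4; F in 5; L in 4; U in 2.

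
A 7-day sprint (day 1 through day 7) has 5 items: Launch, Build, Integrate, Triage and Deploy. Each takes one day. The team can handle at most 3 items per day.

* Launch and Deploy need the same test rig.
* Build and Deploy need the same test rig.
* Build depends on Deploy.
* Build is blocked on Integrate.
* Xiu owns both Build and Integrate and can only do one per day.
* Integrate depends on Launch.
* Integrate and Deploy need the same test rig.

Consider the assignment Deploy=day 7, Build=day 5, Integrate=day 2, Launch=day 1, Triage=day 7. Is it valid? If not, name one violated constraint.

No — it violates: Build depends on Deploy

Launch and Deploy need the same test rig — holds.
Build and Deploy need the same test rig — holds.
Build depends on Deploy — violated.
Integrate depends on Launch — holds.
Xiu owns both Build and Integrate and can only do one per day — holds.
The team can handle at most 3 items per day — holds.
Integrate and Deploy need the same test rig — holds.
Build is blocked on Integrate — holds.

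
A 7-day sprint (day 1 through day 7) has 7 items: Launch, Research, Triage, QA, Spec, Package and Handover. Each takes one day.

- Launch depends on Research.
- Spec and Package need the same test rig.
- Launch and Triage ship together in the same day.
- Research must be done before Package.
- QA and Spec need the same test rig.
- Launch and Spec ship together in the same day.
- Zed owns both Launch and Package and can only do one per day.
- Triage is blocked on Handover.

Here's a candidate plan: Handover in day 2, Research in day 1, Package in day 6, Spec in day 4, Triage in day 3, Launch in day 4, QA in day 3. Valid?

No. Launch and Triage ship together in the same day is not satisfied.

Research must be done before Package — holds.
Triage is blocked on Handover — holds.
Launch and Triage ship together in the same day — violated.
QA and Spec need the same test rig — holds.
Spec and Package need the same test rig — holds.
Launch depends on Research — holds.
Launch and Spec ship together in the same day — holds.
Zed owns both Launch and Package and can only do one per day — holds.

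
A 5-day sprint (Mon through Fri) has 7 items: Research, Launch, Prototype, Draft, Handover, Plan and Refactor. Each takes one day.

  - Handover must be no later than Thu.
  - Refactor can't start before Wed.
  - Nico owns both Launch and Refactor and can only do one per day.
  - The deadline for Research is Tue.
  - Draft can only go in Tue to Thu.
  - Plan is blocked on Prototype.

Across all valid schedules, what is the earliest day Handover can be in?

Handover's own window allows nothing later than Thu.
Handover at Mon is achievable: Refactor in Wed; Draft in Tue; Launch in Mon; Research in Mon; Prototype in Mon; Plan in Tue; Handover in Mon.

Mon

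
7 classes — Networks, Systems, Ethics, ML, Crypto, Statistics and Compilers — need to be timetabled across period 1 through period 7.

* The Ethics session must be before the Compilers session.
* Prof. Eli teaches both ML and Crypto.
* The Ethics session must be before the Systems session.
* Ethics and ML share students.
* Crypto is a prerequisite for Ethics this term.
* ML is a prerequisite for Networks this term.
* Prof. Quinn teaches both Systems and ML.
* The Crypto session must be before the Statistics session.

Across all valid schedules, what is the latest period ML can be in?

period 6

Downstream work caps ML at period 6.
ML at period 6 is achievable: Statistics -> period 2, Ethics -> period 2, Systems -> period 3, Compilers -> period 3, Networks -> period 7, Crypto -> period 1, ML -> period 6.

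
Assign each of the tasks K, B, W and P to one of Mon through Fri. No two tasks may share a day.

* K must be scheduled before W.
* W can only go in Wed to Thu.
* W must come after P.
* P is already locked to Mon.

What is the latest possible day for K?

Wed

Downstream work caps K at Wed.
K at Wed is achievable: W in Thu; K in Wed; P in Mon; B in Tue.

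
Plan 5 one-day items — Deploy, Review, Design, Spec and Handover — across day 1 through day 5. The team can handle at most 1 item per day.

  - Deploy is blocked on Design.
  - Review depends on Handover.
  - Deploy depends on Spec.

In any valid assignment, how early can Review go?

day 2

Precedence pushes Review to at least day 2.
Review at day 2 is achievable: Review in day 2; Handover in day 1; Deploy in day 5; Spec in day 4; Design in day 3.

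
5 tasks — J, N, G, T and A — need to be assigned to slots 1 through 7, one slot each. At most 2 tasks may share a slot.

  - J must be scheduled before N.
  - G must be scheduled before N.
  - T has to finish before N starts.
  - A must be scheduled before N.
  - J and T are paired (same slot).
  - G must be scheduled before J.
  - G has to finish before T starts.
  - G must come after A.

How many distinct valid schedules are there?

35

Splitting on J: it can be 3 (4), 4 (9), 5 (12), 6 (10). Listing each branch's schedules as (N, G, T, A):
J=3: (4,2,3,1) (5,2,3,1) (6,2,3,1) (7,2,3,1) — 4.
J=4: (5,2,4,1) (5,3,4,1) (5,3,4,2) (6,2,4,1) (6,3,4,1) (6,3,4,2) (7,2,4,1) (7,3,4,1) (7,3,4,2) — 9.
J=5: (6,2,5,1) (6,3,5,1) (6,3,5,2) (6,4,5,1) (6,4,5,2) (6,4,5,3) (7,2,5,1) (7,3,5,1) (7,3,5,2) (7,4,5,1) (7,4,5,2) (7,4,5,3) — 12.
J=6: (7,2,6,1) (7,3,6,1) (7,3,6,2) (7,4,6,1) (7,4,6,2) (7,4,6,3) (7,5,6,1) (7,5,6,2) (7,5,6,3) (7,5,6,4) — 10.
Summing: 4 + 9 + 12 + 10 = 35.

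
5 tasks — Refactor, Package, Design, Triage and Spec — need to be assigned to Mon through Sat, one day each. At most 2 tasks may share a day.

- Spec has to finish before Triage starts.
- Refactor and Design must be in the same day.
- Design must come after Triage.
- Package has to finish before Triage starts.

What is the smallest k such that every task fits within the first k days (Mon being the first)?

3

The precedence chain requires at least 3 distinct days.
With at most 2 per day and 5 tasks, at least 3 days are needed.
3 works (last occupied day: Wed): for example Package -> Mon; Refactor -> Wed; Triage -> Tue; Spec -> Mon; Design -> Wed.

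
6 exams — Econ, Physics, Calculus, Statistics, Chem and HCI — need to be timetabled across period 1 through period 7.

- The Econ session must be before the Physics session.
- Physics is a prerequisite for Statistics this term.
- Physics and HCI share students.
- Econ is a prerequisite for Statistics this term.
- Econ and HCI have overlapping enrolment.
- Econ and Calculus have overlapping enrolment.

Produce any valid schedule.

Chem=period 1; Statistics=period 3; HCI=period 3; Physics=period 2; Calculus=period 2; Econ=period 1

Checking: Econ(period 1) before Physics(period 2); Econ(period 1) before Statistics(period 3); Physics(period 2) before Statistics(period 3); Physics(period 2) != HCI(period 3); Econ(period 1) != HCI(period 3); Econ(period 1) != Calculus(period 2).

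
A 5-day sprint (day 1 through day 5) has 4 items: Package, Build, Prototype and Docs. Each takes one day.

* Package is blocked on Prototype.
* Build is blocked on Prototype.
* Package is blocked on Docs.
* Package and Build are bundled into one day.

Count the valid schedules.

30

Splitting on Package: it can be day 2 (1), day 3 (4), day 4 (9), day 5 (16). Listing each branch's schedules as (Build, Prototype, Docs) by day number:
Package=day 2: (2,1,1) — 1.
Package=day 3: (3,1,1) (3,1,2) (3,2,1) (3,2,2) — 4.
Package=day 4: (4,1,1) (4,1,2) (4,1,3) (4,2,1) (4,2,2) (4,2,3) (4,3,1) (4,3,2) (4,3,3) — 9.
Package=day 5: (5,1,1) (5,1,2) (5,1,3) (5,1,4) (5,2,1) (5,2,2) (5,2,3) (5,2,4) (5,3,1) (5,3,2) (5,3,3) (5,3,4) (5,4,1) (5,4,2) (5,4,3) (5,4,4) — 16.
Summing: 1 + 4 + 9 + 16 = 30.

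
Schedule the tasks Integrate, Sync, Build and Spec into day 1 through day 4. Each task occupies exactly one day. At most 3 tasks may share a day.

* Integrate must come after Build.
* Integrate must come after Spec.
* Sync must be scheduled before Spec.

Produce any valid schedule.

Integrate=day 3; Spec=day 2; Build=day 1; Sync=day 1

Checking: Build(day 1) before Integrate(day 3); Sync(day 1) before Spec(day 2); Spec(day 2) before Integrate(day 3); max 2 per day (cap 3).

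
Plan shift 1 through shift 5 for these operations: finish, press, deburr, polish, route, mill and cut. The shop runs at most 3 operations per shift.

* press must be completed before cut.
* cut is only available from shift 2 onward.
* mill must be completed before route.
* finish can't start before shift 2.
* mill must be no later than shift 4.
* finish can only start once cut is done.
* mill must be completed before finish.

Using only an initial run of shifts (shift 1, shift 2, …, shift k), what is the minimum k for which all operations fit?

The precedence chain requires at least 3 distinct shifts.
With at most 3 per shift and 7 operations, at least 3 shifts are needed.
3 works (last occupied shift: shift 3): for example deburr in shift 1; route in shift 2; cut in shift 2; polish in shift 2; finish in shift 3; mill in shift 1; press in shift 1.

3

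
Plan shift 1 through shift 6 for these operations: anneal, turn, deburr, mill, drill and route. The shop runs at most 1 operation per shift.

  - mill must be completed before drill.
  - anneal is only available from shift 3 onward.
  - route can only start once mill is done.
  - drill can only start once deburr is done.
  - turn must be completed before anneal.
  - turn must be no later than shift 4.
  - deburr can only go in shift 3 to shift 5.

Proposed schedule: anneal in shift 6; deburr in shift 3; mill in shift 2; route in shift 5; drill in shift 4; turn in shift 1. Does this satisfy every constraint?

mill must be completed before drill — holds.
route can only start once mill is done — holds.
deburr can only go in shift 3 to shift 5 — holds.
turn must be no later than shift 4 — holds.
turn must be completed before anneal — holds.
The shop runs at most 1 operation per shift — holds.
anneal is only available from shift 3 onward — holds.
drill can only start once deburr is done — holds.

Yes, all constraints hold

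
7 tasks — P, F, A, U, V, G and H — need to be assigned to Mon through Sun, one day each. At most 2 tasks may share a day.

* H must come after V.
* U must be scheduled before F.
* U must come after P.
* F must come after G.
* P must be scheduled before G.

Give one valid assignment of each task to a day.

H in Wed, P in Mon, V in Mon, U in Tue, F in Wed, A in Thu, G in Tue

Checking: P(Mon) before G(Tue); U(Tue) before F(Wed); V(Mon) before H(Wed); G(Tue) before F(Wed); P(Mon) before U(Tue); max 2 per day (cap 2).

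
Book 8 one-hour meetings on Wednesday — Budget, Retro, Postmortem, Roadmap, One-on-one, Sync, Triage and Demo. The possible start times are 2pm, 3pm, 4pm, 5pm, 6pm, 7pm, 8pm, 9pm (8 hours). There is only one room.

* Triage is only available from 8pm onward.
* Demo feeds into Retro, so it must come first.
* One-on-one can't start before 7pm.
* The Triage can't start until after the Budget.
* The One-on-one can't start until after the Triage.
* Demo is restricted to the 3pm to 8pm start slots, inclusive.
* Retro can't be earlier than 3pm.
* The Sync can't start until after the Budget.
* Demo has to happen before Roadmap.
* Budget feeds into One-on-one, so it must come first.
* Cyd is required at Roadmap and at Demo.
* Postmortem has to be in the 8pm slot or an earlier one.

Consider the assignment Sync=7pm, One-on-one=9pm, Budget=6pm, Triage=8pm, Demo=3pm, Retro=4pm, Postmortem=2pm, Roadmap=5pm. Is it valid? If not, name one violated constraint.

The One-on-one can't start until after the Triage — holds.
Retro can't be earlier than 3pm — holds.
One-on-one can't start before 7pm — holds.
Demo is restricted to the 3pm to 8pm start slots, inclusive — holds.
Postmortem has to be in the 8pm slot or an earlier one — holds.
The Sync can't start until after the Budget — holds.
Cyd is required at Roadmap and at Demo — holds.
Budget feeds into One-on-one, so it must come first — holds.
Demo feeds into Retro, so it must come first — holds.
The Triage can't start until after the Budget — holds.
Demo has to happen before Roadmap — holds.
There is only one room — holds.
Triage is only available from 8pm onward — holds.

Yes, all constraints hold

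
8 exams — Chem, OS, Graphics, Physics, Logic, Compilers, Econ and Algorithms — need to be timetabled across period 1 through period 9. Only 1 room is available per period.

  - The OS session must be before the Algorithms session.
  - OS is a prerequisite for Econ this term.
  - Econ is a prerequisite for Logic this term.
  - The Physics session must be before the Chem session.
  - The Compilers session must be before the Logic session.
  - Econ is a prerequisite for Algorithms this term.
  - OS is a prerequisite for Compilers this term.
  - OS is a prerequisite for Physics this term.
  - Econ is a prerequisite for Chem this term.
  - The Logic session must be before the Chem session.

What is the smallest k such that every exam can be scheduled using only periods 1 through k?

The precedence chain requires at least 4 distinct periods.
With at most 1 per period and 8 exams, at least 8 periods are needed.
8 works (last occupied period: period 8): for example OS=period 1, Graphics=period 8, Physics=period 5, Econ=period 2, Algorithms=period 7, Logic=period 4, Chem=period 6, Compilers=period 3.

8 periods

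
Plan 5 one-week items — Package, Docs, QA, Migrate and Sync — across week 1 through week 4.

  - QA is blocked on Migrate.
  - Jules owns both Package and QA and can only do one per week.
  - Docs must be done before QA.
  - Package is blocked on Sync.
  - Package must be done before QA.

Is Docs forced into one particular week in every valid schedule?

Docs can be week 1 (e.g. Docs -> week 1, Migrate -> week 1, QA -> week 3, Package -> week 2, Sync -> week 1) or week 2 (e.g. QA -> week 3; Migrate -> week 1; Docs -> week 2; Sync -> week 1; Package -> week 2).

No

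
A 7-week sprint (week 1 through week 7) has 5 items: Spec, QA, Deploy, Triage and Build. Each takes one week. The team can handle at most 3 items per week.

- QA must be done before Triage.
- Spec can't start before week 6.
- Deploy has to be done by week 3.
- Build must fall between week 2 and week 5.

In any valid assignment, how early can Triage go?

Precedence pushes Triage to at least week 2.
Triage at week 2 is achievable: Spec=week 6; Triage=week 2; Deploy=week 1; QA=week 1; Build=week 2.

week 2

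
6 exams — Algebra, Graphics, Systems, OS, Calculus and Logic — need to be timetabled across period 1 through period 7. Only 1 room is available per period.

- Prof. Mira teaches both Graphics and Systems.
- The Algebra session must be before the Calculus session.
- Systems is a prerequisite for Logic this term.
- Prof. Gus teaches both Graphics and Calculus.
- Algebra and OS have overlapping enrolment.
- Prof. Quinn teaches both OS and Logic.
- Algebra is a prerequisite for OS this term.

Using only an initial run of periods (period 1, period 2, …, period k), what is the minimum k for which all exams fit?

The precedence chain requires at least 2 distinct periods.
With at most 1 per period and 6 exams, at least 6 periods are needed.
6 works (last occupied period: period 6): for example Logic -> period 5, Calculus -> period 4, Graphics -> period 6, Algebra -> period 1, Systems -> period 2, OS -> period 3.

6 periods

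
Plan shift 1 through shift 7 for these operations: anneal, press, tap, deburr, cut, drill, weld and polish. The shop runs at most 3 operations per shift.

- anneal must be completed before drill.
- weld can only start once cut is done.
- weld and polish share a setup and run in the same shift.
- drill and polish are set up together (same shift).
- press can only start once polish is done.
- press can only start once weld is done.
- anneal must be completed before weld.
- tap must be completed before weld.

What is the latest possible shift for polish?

shift 6

Polish must be in the same shift as drill, which can't be before shift 2, so polish is at least shift 2; downstream work caps polish at shift 6.
polish at shift 6 is achievable: anneal in shift 1; press in shift 7; weld in shift 6; polish in shift 6; deburr in shift 2; tap in shift 1; drill in shift 6; cut in shift 1.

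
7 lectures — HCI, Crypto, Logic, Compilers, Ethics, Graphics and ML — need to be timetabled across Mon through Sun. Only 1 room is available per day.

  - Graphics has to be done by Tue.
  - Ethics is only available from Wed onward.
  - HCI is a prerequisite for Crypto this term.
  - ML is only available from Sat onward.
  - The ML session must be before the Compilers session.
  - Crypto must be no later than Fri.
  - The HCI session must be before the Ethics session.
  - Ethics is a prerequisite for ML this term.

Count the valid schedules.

Splitting on HCI: it can be Mon (6), Tue (6), Wed (4). Listing each branch's schedules as (Crypto, Logic, Compilers, Ethics, Graphics, ML):
HCI=Mon: (Wed,Thu,Sun,Fri,Tue,Sat) (Wed,Fri,Sun,Thu,Tue,Sat) (Thu,Wed,Sun,Fri,Tue,Sat) (Thu,Fri,Sun,Wed,Tue,Sat) (Fri,Wed,Sun,Thu,Tue,Sat) (Fri,Thu,Sun,Wed,Tue,Sat) — 6.
HCI=Tue: (Wed,Thu,Sun,Fri,Mon,Sat) (Wed,Fri,Sun,Thu,Mon,Sat) (Thu,Wed,Sun,Fri,Mon,Sat) (Thu,Fri,Sun,Wed,Mon,Sat) (Fri,Wed,Sun,Thu,Mon,Sat) (Fri,Thu,Sun,Wed,Mon,Sat) — 6.
HCI=Wed: (Thu,Mon,Sun,Fri,Tue,Sat) (Thu,Tue,Sun,Fri,Mon,Sat) (Fri,Mon,Sun,Thu,Tue,Sat) (Fri,Tue,Sun,Thu,Mon,Sat) — 4.
Summing: 6 + 6 + 4 = 16.

16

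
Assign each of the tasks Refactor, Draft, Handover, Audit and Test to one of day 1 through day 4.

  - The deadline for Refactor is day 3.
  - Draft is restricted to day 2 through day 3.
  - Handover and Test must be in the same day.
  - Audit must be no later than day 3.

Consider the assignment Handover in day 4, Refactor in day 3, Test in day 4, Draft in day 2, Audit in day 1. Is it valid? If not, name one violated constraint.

Yes, all constraints hold

Draft is restricted to day 2 through day 3 — holds.
Handover and Test must be in the same day — holds.
The deadline for Refactor is day 3 — holds.
Audit must be no later than day 3 — holds.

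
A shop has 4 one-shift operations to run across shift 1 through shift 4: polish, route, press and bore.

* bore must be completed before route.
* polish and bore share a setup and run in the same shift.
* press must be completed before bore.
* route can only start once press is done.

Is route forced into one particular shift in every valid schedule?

No

route can be shift 3 (e.g. route -> shift 3; polish -> shift 2; bore -> shift 2; press -> shift 1) or shift 4 (e.g. bore=shift 2; press=shift 1; polish=shift 2; route=shift 4).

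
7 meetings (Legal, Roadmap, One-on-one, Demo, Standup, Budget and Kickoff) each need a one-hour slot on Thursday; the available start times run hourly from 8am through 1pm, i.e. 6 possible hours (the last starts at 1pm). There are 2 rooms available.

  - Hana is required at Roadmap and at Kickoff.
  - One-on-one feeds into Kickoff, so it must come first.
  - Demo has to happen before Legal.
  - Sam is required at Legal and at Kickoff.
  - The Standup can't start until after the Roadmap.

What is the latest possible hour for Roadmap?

12pm

Downstream work caps Roadmap at 12pm.
Roadmap at 12pm is achievable: Kickoff in 10am, Legal in 9am, Roadmap in 12pm, Budget in 9am, Standup in 1pm, One-on-one in 8am, Demo in 8am.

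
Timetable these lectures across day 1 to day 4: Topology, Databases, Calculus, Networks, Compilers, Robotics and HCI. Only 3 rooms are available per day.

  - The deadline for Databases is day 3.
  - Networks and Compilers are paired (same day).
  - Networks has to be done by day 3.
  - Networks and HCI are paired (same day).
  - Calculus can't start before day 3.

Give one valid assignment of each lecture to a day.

Networks=day 2, Topology=day 1, Compilers=day 2, HCI=day 2, Calculus=day 3, Databases=day 1, Robotics=day 1

Checking: Networks = HCI = day 2; Networks = Compilers = day 2; Calculus=day 3 in [day 3,day 4]; Networks=day 2 in [day 1,day 3]; Databases=day 1 in [day 1,day 3]; max 3 per day (cap 3).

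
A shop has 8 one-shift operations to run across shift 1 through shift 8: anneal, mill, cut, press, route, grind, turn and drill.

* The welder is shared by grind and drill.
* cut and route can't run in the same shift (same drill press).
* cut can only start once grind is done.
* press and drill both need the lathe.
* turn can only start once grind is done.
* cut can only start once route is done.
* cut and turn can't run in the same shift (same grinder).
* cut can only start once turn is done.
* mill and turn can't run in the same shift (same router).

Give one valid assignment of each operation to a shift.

cut in shift 3, drill in shift 2, anneal in shift 1, route in shift 1, mill in shift 1, press in shift 1, turn in shift 2, grind in shift 1

Checking: grind(shift 1) before cut(shift 3); grind(shift 1) before turn(shift 2); turn(shift 2) before cut(shift 3); route(shift 1) before cut(shift 3); mill(shift 1) != turn(shift 2); cut(shift 3) != route(shift 1); cut(shift 3) != turn(shift 2); press(shift 1) != drill(shift 2); grind(shift 1) != drill(shift 2).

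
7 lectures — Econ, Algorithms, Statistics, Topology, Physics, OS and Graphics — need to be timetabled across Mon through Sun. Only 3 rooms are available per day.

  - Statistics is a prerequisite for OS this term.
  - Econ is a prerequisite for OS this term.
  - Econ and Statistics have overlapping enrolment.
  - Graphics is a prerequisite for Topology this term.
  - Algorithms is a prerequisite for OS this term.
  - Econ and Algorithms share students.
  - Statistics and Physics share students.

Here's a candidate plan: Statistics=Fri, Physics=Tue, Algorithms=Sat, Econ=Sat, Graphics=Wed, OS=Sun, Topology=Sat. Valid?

Econ and Statistics have overlapping enrolment — holds.
Statistics is a prerequisite for OS this term — holds.
Only 3 rooms are available per day — holds.
Algorithms is a prerequisite for OS this term — holds.
Econ is a prerequisite for OS this term — holds.
Statistics and Physics share students — holds.
Graphics is a prerequisite for Topology this term — holds.
Econ and Algorithms share students — violated.

Invalid. Econ and Algorithms share students.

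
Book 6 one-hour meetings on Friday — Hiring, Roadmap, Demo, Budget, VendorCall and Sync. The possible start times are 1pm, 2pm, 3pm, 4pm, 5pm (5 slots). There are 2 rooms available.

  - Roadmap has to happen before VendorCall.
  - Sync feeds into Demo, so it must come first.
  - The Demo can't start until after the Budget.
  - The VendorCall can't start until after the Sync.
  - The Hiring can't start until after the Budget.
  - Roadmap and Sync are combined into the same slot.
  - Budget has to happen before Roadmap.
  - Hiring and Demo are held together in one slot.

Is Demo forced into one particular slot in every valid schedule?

Demo can be 3pm (e.g. VendorCall in 4pm, Sync in 2pm, Hiring in 3pm, Roadmap in 2pm, Budget in 1pm, Demo in 3pm) or 4pm (e.g. VendorCall=3pm, Demo=4pm, Sync=2pm, Roadmap=2pm, Hiring=4pm, Budget=1pm).

No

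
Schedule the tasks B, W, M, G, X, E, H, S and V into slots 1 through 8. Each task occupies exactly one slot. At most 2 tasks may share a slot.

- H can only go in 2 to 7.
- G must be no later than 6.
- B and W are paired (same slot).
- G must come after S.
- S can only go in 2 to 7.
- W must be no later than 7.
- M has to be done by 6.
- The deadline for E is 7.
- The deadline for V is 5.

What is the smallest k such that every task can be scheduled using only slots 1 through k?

The precedence chain requires at least 2 distinct slots.
With at most 2 per slot and 9 tasks, at least 5 slots are needed.
Propagating the time windows through the other constraints, G can't land before 3, so the schedule must run through at least slot 3.
5 works (last occupied slot: 5): for example S in 2; E in 4; B in 1; G in 3; W in 1; M in 3; V in 5; H in 2; X in 4.

5 slots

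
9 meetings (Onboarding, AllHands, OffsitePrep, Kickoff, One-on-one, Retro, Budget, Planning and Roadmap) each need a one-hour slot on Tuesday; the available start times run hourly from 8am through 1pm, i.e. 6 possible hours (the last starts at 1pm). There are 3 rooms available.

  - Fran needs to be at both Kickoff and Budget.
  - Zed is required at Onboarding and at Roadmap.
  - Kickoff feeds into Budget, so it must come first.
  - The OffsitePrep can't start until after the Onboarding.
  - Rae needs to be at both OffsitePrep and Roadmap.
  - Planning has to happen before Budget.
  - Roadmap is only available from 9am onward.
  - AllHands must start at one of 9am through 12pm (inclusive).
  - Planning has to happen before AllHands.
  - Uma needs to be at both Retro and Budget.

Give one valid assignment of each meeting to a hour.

One-on-one=10am; Planning=8am; Roadmap=9am; Retro=10am; OffsitePrep=10am; Budget=9am; Kickoff=8am; Onboarding=8am; AllHands=9am

Checking: Planning(8am) before Budget(9am); Planning(8am) before AllHands(9am); Onboarding(8am) before OffsitePrep(10am); Kickoff(8am) before Budget(9am); OffsitePrep(10am) != Roadmap(9am); Kickoff(8am) != Budget(9am); Onboarding(8am) != Roadmap(9am); Retro(10am) != Budget(9am); Roadmap=9am in [9am,1pm]; AllHands=9am in [9am,12pm]; max 3 per hour (cap 3).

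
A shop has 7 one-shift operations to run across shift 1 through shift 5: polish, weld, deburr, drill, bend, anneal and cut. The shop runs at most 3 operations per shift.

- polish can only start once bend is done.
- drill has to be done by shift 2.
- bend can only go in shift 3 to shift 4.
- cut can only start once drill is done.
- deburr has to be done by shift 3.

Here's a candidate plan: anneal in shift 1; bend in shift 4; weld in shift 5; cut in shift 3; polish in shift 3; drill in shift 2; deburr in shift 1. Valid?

bend can only go in shift 3 to shift 4 — holds.
The shop runs at most 3 operations per shift — holds.
polish can only start once bend is done — violated.
drill has to be done by shift 2 — holds.
deburr has to be done by shift 3 — holds.
cut can only start once drill is done — holds.

Invalid. polish can only start once bend is done.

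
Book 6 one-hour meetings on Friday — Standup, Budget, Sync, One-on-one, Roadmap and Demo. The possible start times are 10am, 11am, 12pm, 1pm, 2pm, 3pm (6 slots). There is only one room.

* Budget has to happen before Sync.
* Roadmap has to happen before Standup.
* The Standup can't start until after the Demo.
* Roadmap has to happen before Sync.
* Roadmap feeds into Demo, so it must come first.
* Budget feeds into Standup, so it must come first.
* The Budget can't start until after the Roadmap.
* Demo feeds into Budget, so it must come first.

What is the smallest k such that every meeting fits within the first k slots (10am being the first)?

The precedence chain requires at least 4 distinct slots.
With at most 1 per slot and 6 meetings, at least 6 slots are needed.
6 works (last occupied slot: 3pm): for example Demo in 11am, Sync in 2pm, One-on-one in 3pm, Roadmap in 10am, Budget in 12pm, Standup in 1pm.

6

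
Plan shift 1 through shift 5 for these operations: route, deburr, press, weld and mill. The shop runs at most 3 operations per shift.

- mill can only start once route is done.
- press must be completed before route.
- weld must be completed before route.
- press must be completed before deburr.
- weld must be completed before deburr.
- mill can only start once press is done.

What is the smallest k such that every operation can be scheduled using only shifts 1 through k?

3

The precedence chain requires at least 3 distinct shifts.
With at most 3 per shift and 5 operations, at least 2 shifts are needed.
3 works (last occupied shift: shift 3): for example route=shift 2; mill=shift 3; deburr=shift 2; weld=shift 1; press=shift 1.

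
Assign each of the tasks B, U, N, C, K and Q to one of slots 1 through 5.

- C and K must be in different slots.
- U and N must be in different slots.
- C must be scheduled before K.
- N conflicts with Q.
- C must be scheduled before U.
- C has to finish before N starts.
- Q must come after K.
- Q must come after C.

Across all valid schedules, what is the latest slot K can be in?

4

Precedence pushes K to at least 2; downstream work caps K at 4.
K at 4 is achievable: U=2; B=1; C=1; N=3; K=4; Q=5.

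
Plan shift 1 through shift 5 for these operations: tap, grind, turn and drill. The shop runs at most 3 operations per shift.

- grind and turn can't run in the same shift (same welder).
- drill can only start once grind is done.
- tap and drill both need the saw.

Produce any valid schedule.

tap -> shift 1; drill -> shift 2; grind -> shift 1; turn -> shift 2

Checking: grind(shift 1) before drill(shift 2); tap(shift 1) != drill(shift 2); grind(shift 1) != turn(shift 2); max 2 per shift (cap 3).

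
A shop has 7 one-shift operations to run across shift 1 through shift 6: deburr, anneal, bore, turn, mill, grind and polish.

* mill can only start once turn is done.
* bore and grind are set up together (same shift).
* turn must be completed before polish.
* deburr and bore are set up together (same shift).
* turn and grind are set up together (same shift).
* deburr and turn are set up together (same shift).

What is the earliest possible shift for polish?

shift 2

Precedence pushes polish to at least shift 2.
polish at shift 2 is achievable: turn -> shift 1; mill -> shift 2; bore -> shift 1; grind -> shift 1; deburr -> shift 1; polish -> shift 2; anneal -> shift 1.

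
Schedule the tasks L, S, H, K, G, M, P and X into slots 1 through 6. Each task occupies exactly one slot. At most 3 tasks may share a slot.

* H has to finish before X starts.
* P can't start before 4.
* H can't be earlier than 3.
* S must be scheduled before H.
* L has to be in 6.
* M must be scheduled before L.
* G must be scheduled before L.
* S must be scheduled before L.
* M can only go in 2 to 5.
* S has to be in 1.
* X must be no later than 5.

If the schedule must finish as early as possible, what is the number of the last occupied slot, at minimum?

slot 6

The precedence chain requires at least 3 distinct slots.
With at most 3 per slot and 8 tasks, at least 3 slots are needed.
L can't be placed before 6, so the schedule must run through at least slot 6.
6 works (last occupied slot: 6): for example S=1, K=1, L=6, P=4, H=3, G=1, M=2, X=4.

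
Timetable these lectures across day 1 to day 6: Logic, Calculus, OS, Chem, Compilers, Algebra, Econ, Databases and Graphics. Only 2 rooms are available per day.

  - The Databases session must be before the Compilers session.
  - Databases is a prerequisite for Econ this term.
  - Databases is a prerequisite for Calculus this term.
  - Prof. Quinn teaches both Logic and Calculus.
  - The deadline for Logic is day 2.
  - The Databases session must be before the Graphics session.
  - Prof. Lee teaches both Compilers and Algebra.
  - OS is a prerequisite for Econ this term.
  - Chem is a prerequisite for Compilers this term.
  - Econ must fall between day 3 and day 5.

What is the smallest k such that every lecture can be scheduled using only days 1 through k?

5

The precedence chain requires at least 2 distinct days.
With at most 2 per day and 9 lectures, at least 5 days are needed.
Econ can't be placed before day 3, so the schedule must run through at least day 3.
5 works (last occupied day: day 5): for example Econ -> day 3; OS -> day 2; Compilers -> day 3; Graphics -> day 4; Chem -> day 2; Databases -> day 1; Logic -> day 1; Calculus -> day 4; Algebra -> day 5.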